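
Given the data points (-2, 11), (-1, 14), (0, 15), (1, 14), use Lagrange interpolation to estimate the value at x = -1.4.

Lagrange interpolation formula:
P(x) = Σ yᵢ × Lᵢ(x)
where Lᵢ(x) = Π_{j≠i} (x - xⱼ)/(xᵢ - xⱼ)

L_0(-1.4) = (-1.4 - (-1))/(-2 - (-1)) × (-1.4 - 0)/(-2 - 0) × (-1.4 - 1)/(-2 - 1) = 0.224000
L_1(-1.4) = (-1.4 - (-2))/(-1 - (-2)) × (-1.4 - 0)/(-1 - 0) × (-1.4 - 1)/(-1 - 1) = 1.008000
L_2(-1.4) = (-1.4 - (-2))/(0 - (-2)) × (-1.4 - (-1))/(0 - (-1)) × (-1.4 - 1)/(0 - 1) = -0.288000
L_3(-1.4) = (-1.4 - (-2))/(1 - (-2)) × (-1.4 - (-1))/(1 - (-1)) × (-1.4 - 0)/(1 - 0) = 0.056000

P(-1.4) = 11×L_0(-1.4) + 14×L_1(-1.4) + 15×L_2(-1.4) + 14×L_3(-1.4)
P(-1.4) = 13.040000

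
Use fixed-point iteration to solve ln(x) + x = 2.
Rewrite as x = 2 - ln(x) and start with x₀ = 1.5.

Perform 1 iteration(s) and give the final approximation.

Equation: ln(x) + x = 2
Fixed-point form: x = 2 - ln(x)
x₀ = 1.5

x_1 = g(1.500000) = 1.594535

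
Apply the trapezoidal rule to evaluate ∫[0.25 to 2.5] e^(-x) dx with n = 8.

f(x) = e^(-x)
a = 0.25, b = 2.5, n = 8
h = (b - a)/n = 0.281250

Trapezoidal rule: (h/2)[f(x₀) + 2f(x₁) + 2f(x₂) + ... + f(xₙ)]

x_0 = 0.2500, f(x_0) = 0.778801, coefficient = 1
x_1 = 0.5312, f(x_1) = 0.587870, coefficient = 2
x_2 = 0.8125, f(x_2) = 0.443747, coefficient = 2
x_3 = 1.0938, f(x_3) = 0.334958, coefficient = 2
x_4 = 1.3750, f(x_4) = 0.252840, coefficient = 2
x_5 = 1.6562, f(x_5) = 0.190853, coefficient = 2
x_6 = 1.9375, f(x_6) = 0.144064, coefficient = 2
x_7 = 2.2188, f(x_7) = 0.108745, coefficient = 2
x_8 = 2.5000, f(x_8) = 0.082085, coefficient = 1

I ≈ (0.281250/2) × 4.987039 = 0.701302
Exact value: 0.696716
Error: 0.004587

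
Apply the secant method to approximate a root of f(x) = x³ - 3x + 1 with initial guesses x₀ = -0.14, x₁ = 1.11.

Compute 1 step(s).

f(x) = x³ - 3x + 1
x₀ = -0.14, x₁ = 1.11

Secant formula: x_{n+1} = x_n - f(x_n)(x_n - x_{n-1})/(f(x_n) - f(x_{n-1}))

Iteration 1:
  f(-0.140000) = 1.417256
  f(1.110000) = -0.962369
  x_2 = 1.110000 - (-0.962369)×(1.110000 - (-0.140000))/(-0.962369 - 1.417256)
       = 0.604474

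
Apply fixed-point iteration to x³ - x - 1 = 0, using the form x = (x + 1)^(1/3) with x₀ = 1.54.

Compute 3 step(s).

Equation: x³ - x - 1 = 0
Fixed-point form: x = (x + 1)^(1/3)
x₀ = 1.54

x_1 = g(1.540000) = 1.364409
x_2 = g(1.364409) = 1.332215
x_3 = g(1.332215) = 1.326140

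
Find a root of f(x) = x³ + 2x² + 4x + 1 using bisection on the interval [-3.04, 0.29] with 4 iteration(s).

f(x) = x³ + 2x² + 4x + 1
Initial interval: [-3.04, 0.29]

Iteration 1:
  c_1 = (-3.040000 + 0.290000)/2 = -1.375000
  f(c_1) = f(-1.375000) = -3.318359
  f(a) × f(c) ≥ 0, new interval: [-1.375000, 0.290000]
Iteration 2:
  c_2 = (-1.375000 + 0.290000)/2 = -0.542500
  f(c_2) = f(-0.542500) = -0.741049
  f(a) × f(c) ≥ 0, new interval: [-0.542500, 0.290000]
Iteration 3:
  c_3 = (-0.542500 + 0.290000)/2 = -0.126250
  f(c_3) = f(-0.126250) = 0.524866
  f(a) × f(c) < 0, new interval: [-0.542500, -0.126250]
Iteration 4:
  c_4 = (-0.542500 + (-0.126250))/2 = -0.334375
  f(c_4) = f(-0.334375) = -0.151272
  f(a) × f(c) ≥ 0, new interval: [-0.334375, -0.126250]

After 4 iteration(s), the approximation is c_4 = -0.334375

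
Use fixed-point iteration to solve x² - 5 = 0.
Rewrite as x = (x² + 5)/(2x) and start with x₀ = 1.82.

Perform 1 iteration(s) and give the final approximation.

Equation: x² - 5 = 0
Fixed-point form: x = (x² + 5)/(2x)
x₀ = 1.82

x_1 = g(1.820000) = 2.283626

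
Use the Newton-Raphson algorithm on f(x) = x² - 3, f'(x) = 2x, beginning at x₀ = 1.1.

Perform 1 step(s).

f(x) = x² - 3
f'(x) = 2x
x₀ = 1.1

Newton-Raphson formula: x_{n+1} = x_n - f(x_n)/f'(x_n)

Iteration 1:
  f(1.100000) = -1.790000
  f'(1.100000) = 2.200000
  x_1 = 1.100000 - (-1.790000)/2.200000 = 1.913636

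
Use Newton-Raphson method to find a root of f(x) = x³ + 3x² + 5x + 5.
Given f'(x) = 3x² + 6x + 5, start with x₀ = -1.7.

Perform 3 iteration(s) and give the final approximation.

f(x) = x³ + 3x² + 5x + 5
f'(x) = 3x² + 6x + 5
x₀ = -1.7

Newton-Raphson formula: x_{n+1} = x_n - f(x_n)/f'(x_n)

Iteration 1:
  f(-1.700000) = 0.257000
  f'(-1.700000) = 3.470000
  x_1 = -1.700000 - 0.257000/3.470000 = -1.774063
Iteration 2:
  f(-1.774063) = -0.011926
  f'(-1.774063) = 3.797522
  x_2 = -1.774063 - (-0.011926)/3.797522 = -1.770923
Iteration 3:
  f(-1.770923) = -0.000023
  f'(-1.770923) = 3.782967
  x_3 = -1.770923 - (-0.000023)/3.782967 = -1.770917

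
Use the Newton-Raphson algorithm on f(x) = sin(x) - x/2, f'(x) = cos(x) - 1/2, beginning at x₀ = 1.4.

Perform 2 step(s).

f(x) = sin(x) - x/2
f'(x) = cos(x) - 1/2
x₀ = 1.4

Newton-Raphson formula: x_{n+1} = x_n - f(x_n)/f'(x_n)

Iteration 1:
  f(1.400000) = 0.285450
  f'(1.400000) = -0.330033
  x_1 = 1.400000 - 0.285450/(-0.330033) = 2.264913
Iteration 2:
  f(2.264913) = -0.363838
  f'(2.264913) = -1.139707
  x_2 = 2.264913 - (-0.363838)/(-1.139707) = 1.945675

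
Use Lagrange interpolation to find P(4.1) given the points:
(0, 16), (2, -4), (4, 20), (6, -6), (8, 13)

Lagrange interpolation formula:
P(x) = Σ yᵢ × Lᵢ(x)
where Lᵢ(x) = Π_{j≠i} (x - xⱼ)/(xᵢ - xⱼ)

L_0(4.1) = (4.1 - 2)/(0 - 2) × (4.1 - 4)/(0 - 4) × (4.1 - 6)/(0 - 6) × (4.1 - 8)/(0 - 8) = 0.004052
L_1(4.1) = (4.1 - 0)/(2 - 0) × (4.1 - 4)/(2 - 4) × (4.1 - 6)/(2 - 6) × (4.1 - 8)/(2 - 8) = -0.031647
L_2(4.1) = (4.1 - 0)/(4 - 0) × (4.1 - 2)/(4 - 2) × (4.1 - 6)/(4 - 6) × (4.1 - 8)/(4 - 8) = 0.996877
L_3(4.1) = (4.1 - 0)/(6 - 0) × (4.1 - 2)/(6 - 2) × (4.1 - 4)/(6 - 4) × (4.1 - 8)/(6 - 8) = 0.034978
L_4(4.1) = (4.1 - 0)/(8 - 0) × (4.1 - 2)/(8 - 2) × (4.1 - 4)/(8 - 4) × (4.1 - 6)/(8 - 6) = -0.004260

P(4.1) = 16×L_0(4.1) + (-4)×L_1(4.1) + 20×L_2(4.1) + (-6)×L_3(4.1) + 13×L_4(4.1)
P(4.1) = 19.863705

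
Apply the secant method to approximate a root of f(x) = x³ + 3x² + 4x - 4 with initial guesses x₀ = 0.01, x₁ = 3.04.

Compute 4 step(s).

f(x) = x³ + 3x² + 4x - 4
x₀ = 0.01, x₁ = 3.04

Secant formula: x_{n+1} = x_n - f(x_n)(x_n - x_{n-1})/(f(x_n) - f(x_{n-1}))

Iteration 1:
  f(0.010000) = -3.959699
  f(3.040000) = 63.979264
  x_2 = 3.040000 - 63.979264×(3.040000 - 0.010000)/(63.979264 - (-3.959699))
       = 0.186598
Iteration 2:
  f(3.040000) = 63.979264
  f(0.186598) = -3.142654
  x_3 = 0.186598 - (-3.142654)×(0.186598 - 3.040000)/(-3.142654 - 63.979264)
       = 0.320195
Iteration 3:
  f(0.186598) = -3.142654
  f(0.320195) = -2.378820
  x_4 = 0.320195 - (-2.378820)×(0.320195 - 0.186598)/(-2.378820 - (-3.142654))
       = 0.736256
Iteration 4:
  f(0.320195) = -2.378820
  f(0.736256) = 0.970350
  x_5 = 0.736256 - 0.970350×(0.736256 - 0.320195)/(0.970350 - (-2.378820))
       = 0.615711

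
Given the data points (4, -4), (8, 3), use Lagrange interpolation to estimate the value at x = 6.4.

Lagrange interpolation formula:
P(x) = Σ yᵢ × Lᵢ(x)
where Lᵢ(x) = Π_{j≠i} (x - xⱼ)/(xᵢ - xⱼ)

L_0(6.4) = (6.4 - 8)/(4 - 8) = 0.400000
L_1(6.4) = (6.4 - 4)/(8 - 4) = 0.600000

P(6.4) = (-4)×L_0(6.4) + 3×L_1(6.4)
P(6.4) = 0.200000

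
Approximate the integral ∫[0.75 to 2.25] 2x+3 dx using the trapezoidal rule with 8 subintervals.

f(x) = 2x+3
a = 0.75, b = 2.25, n = 8
h = (b - a)/n = 0.187500

Trapezoidal rule: (h/2)[f(x₀) + 2f(x₁) + 2f(x₂) + ... + f(xₙ)]

x_0 = 0.7500, f(x_0) = 4.500000, coefficient = 1
x_1 = 0.9375, f(x_1) = 4.875000, coefficient = 2
x_2 = 1.1250, f(x_2) = 5.250000, coefficient = 2
x_3 = 1.3125, f(x_3) = 5.625000, coefficient = 2
x_4 = 1.5000, f(x_4) = 6.000000, coefficient = 2
x_5 = 1.6875, f(x_5) = 6.375000, coefficient = 2
x_6 = 1.8750, f(x_6) = 6.750000, coefficient = 2
x_7 = 2.0625, f(x_7) = 7.125000, coefficient = 2
x_8 = 2.2500, f(x_8) = 7.500000, coefficient = 1

I ≈ (0.187500/2) × 96.000000 = 9.000000
Exact value: 9.000000
Error: 0.000000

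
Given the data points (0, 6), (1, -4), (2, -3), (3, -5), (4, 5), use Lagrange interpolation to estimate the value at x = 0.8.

Lagrange interpolation formula:
P(x) = Σ yᵢ × Lᵢ(x)
where Lᵢ(x) = Π_{j≠i} (x - xⱼ)/(xᵢ - xⱼ)

L_0(0.8) = (0.8 - 1)/(0 - 1) × (0.8 - 2)/(0 - 2) × (0.8 - 3)/(0 - 3) × (0.8 - 4)/(0 - 4) = 0.070400
L_1(0.8) = (0.8 - 0)/(1 - 0) × (0.8 - 2)/(1 - 2) × (0.8 - 3)/(1 - 3) × (0.8 - 4)/(1 - 4) = 1.126400
L_2(0.8) = (0.8 - 0)/(2 - 0) × (0.8 - 1)/(2 - 1) × (0.8 - 3)/(2 - 3) × (0.8 - 4)/(2 - 4) = -0.281600
L_3(0.8) = (0.8 - 0)/(3 - 0) × (0.8 - 1)/(3 - 1) × (0.8 - 2)/(3 - 2) × (0.8 - 4)/(3 - 4) = 0.102400
L_4(0.8) = (0.8 - 0)/(4 - 0) × (0.8 - 1)/(4 - 1) × (0.8 - 2)/(4 - 2) × (0.8 - 3)/(4 - 3) = -0.017600

P(0.8) = 6×L_0(0.8) + (-4)×L_1(0.8) + (-3)×L_2(0.8) + (-5)×L_3(0.8) + 5×L_4(0.8)
P(0.8) = -3.838400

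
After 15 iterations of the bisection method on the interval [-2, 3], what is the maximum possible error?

Bisection error bound: |error| ≤ (b-a)/2^n
|error| ≤ (3 - (-2))/2^15 = 5/2^15
|error| ≤ 0.0001525879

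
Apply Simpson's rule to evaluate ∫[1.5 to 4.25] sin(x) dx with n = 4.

f(x) = sin(x)
a = 1.5, b = 4.25, n = 4
h = (b - a)/n = 0.687500

Simpson's rule: (h/3)[f(x₀) + 4f(x₁) + 2f(x₂) + ... + f(xₙ)]

x_0 = 1.5000, f(x_0) = 0.997495, coefficient = 1
x_1 = 2.1875, f(x_1) = 0.815789, coefficient = 4
x_2 = 2.8750, f(x_2) = 0.263446, coefficient = 2
x_3 = 3.5625, f(x_3) = -0.408589, coefficient = 4
x_4 = 4.2500, f(x_4) = -0.894989, coefficient = 1

I ≈ (0.687500/3) × 2.258200 = 0.517504
Exact value: 0.516825
Error: 0.000679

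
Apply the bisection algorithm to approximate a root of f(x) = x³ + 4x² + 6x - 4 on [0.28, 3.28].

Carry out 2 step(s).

f(x) = x³ + 4x² + 6x - 4
Initial interval: [0.28, 3.28]

Iteration 1:
  c_1 = (0.280000 + 3.280000)/2 = 1.780000
  f(c_1) = f(1.780000) = 24.993352
  f(a) × f(c) < 0, new interval: [0.280000, 1.780000]
Iteration 2:
  c_2 = (0.280000 + 1.780000)/2 = 1.030000
  f(c_2) = f(1.030000) = 7.516327
  f(a) × f(c) < 0, new interval: [0.280000, 1.030000]

After 2 iteration(s), the approximation is c_2 = 1.030000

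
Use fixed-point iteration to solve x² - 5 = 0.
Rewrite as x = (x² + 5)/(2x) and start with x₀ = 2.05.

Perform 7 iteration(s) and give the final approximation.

Equation: x² - 5 = 0
Fixed-point form: x = (x² + 5)/(2x)
x₀ = 2.05

x_1 = g(2.050000) = 2.244512
x_2 = g(2.244512) = 2.236084
x_3 = g(2.236084) = 2.236068
x_4 = g(2.236068) = 2.236068
x_5 = g(2.236068) = 2.236068
x_6 = g(2.236068) = 2.236068
x_7 = g(2.236068) = 2.236068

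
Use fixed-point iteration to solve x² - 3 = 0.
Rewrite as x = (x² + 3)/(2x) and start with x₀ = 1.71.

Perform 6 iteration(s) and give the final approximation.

Equation: x² - 3 = 0
Fixed-point form: x = (x² + 3)/(2x)
x₀ = 1.71

x_1 = g(1.710000) = 1.732193
x_2 = g(1.732193) = 1.732051
x_3 = g(1.732051) = 1.732051
x_4 = g(1.732051) = 1.732051
x_5 = g(1.732051) = 1.732051
x_6 = g(1.732051) = 1.732051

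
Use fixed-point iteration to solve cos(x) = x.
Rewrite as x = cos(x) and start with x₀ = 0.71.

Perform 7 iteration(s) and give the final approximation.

Equation: cos(x) = x
Fixed-point form: x = cos(x)
x₀ = 0.71

x_1 = g(0.710000) = 0.758362
x_2 = g(0.758362) = 0.725964
x_3 = g(0.725964) = 0.747860
x_4 = g(0.747860) = 0.733146
x_5 = g(0.733146) = 0.743073
x_6 = g(0.743073) = 0.736393
x_7 = g(0.736393) = 0.740896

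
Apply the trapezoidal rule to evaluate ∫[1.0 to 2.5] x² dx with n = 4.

f(x) = x²
a = 1.0, b = 2.5, n = 4
h = (b - a)/n = 0.375000

Trapezoidal rule: (h/2)[f(x₀) + 2f(x₁) + 2f(x₂) + ... + f(xₙ)]

x_0 = 1.0000, f(x_0) = 1.000000, coefficient = 1
x_1 = 1.3750, f(x_1) = 1.890625, coefficient = 2
x_2 = 1.7500, f(x_2) = 3.062500, coefficient = 2
x_3 = 2.1250, f(x_3) = 4.515625, coefficient = 2
x_4 = 2.5000, f(x_4) = 6.250000, coefficient = 1

I ≈ (0.375000/2) × 26.187500 = 4.910156
Exact value: 4.875000
Error: 0.035156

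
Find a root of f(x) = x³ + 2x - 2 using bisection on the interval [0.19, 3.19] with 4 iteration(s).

f(x) = x³ + 2x - 2
Initial interval: [0.19, 3.19]

Iteration 1:
  c_1 = (0.190000 + 3.190000)/2 = 1.690000
  f(c_1) = f(1.690000) = 6.206809
  f(a) × f(c) < 0, new interval: [0.190000, 1.690000]
Iteration 2:
  c_2 = (0.190000 + 1.690000)/2 = 0.940000
  f(c_2) = f(0.940000) = 0.710584
  f(a) × f(c) < 0, new interval: [0.190000, 0.940000]
Iteration 3:
  c_3 = (0.190000 + 0.940000)/2 = 0.565000
  f(c_3) = f(0.565000) = -0.689638
  f(a) × f(c) ≥ 0, new interval: [0.565000, 0.940000]
Iteration 4:
  c_4 = (0.565000 + 0.940000)/2 = 0.752500
  f(c_4) = f(0.752500) = -0.068892
  f(a) × f(c) ≥ 0, new interval: [0.752500, 0.940000]

After 4 iteration(s), the approximation is c_4 = 0.752500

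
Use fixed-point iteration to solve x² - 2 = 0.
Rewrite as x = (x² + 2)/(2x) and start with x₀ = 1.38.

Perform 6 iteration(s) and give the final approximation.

Equation: x² - 2 = 0
Fixed-point form: x = (x² + 2)/(2x)
x₀ = 1.38

x_1 = g(1.380000) = 1.414638
x_2 = g(1.414638) = 1.414214
x_3 = g(1.414214) = 1.414214
x_4 = g(1.414214) = 1.414214
x_5 = g(1.414214) = 1.414214
x_6 = g(1.414214) = 1.414214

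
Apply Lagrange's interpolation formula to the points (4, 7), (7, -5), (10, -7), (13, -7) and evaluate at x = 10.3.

Lagrange interpolation formula:
P(x) = Σ yᵢ × Lᵢ(x)
where Lᵢ(x) = Π_{j≠i} (x - xⱼ)/(xᵢ - xⱼ)

L_0(10.3) = (10.3 - 7)/(4 - 7) × (10.3 - 10)/(4 - 10) × (10.3 - 13)/(4 - 13) = 0.016500
L_1(10.3) = (10.3 - 4)/(7 - 4) × (10.3 - 10)/(7 - 10) × (10.3 - 13)/(7 - 13) = -0.094500
L_2(10.3) = (10.3 - 4)/(10 - 4) × (10.3 - 7)/(10 - 7) × (10.3 - 13)/(10 - 13) = 1.039500
L_3(10.3) = (10.3 - 4)/(13 - 4) × (10.3 - 7)/(13 - 7) × (10.3 - 10)/(13 - 10) = 0.038500

P(10.3) = 7×L_0(10.3) + (-5)×L_1(10.3) + (-7)×L_2(10.3) + (-7)×L_3(10.3)
P(10.3) = -6.958000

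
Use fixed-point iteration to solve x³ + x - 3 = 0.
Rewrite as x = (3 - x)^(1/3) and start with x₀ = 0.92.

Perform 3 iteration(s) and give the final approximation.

Equation: x³ + x - 3 = 0
Fixed-point form: x = (3 - x)^(1/3)
x₀ = 0.92

x_1 = g(0.920000) = 1.276501
x_2 = g(1.276501) = 1.198957
x_3 = g(1.198957) = 1.216675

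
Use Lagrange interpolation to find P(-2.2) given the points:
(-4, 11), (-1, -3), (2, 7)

Lagrange interpolation formula:
P(x) = Σ yᵢ × Lᵢ(x)
where Lᵢ(x) = Π_{j≠i} (x - xⱼ)/(xᵢ - xⱼ)

L_0(-2.2) = (-2.2 - (-1))/(-4 - (-1)) × (-2.2 - 2)/(-4 - 2) = 0.280000
L_1(-2.2) = (-2.2 - (-4))/(-1 - (-4)) × (-2.2 - 2)/(-1 - 2) = 0.840000
L_2(-2.2) = (-2.2 - (-4))/(2 - (-4)) × (-2.2 - (-1))/(2 - (-1)) = -0.120000

P(-2.2) = 11×L_0(-2.2) + (-3)×L_1(-2.2) + 7×L_2(-2.2)
P(-2.2) = -0.280000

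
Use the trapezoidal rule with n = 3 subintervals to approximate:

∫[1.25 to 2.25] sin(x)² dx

f(x) = sin(x)²
a = 1.25, b = 2.25, n = 3
h = (b - a)/n = 0.333333

Trapezoidal rule: (h/2)[f(x₀) + 2f(x₁) + 2f(x₂) + ... + f(xₙ)]

x_0 = 1.2500, f(x_0) = 0.900572, coefficient = 1
x_1 = 1.5833, f(x_1) = 0.999843, coefficient = 2
x_2 = 1.9167, f(x_2) = 0.885068, coefficient = 2
x_3 = 2.2500, f(x_3) = 0.605398, coefficient = 1

I ≈ (0.333333/2) × 5.275792 = 0.879299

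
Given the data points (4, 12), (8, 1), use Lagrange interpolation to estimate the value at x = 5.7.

Lagrange interpolation formula:
P(x) = Σ yᵢ × Lᵢ(x)
where Lᵢ(x) = Π_{j≠i} (x - xⱼ)/(xᵢ - xⱼ)

L_0(5.7) = (5.7 - 8)/(4 - 8) = 0.575000
L_1(5.7) = (5.7 - 4)/(8 - 4) = 0.425000

P(5.7) = 12×L_0(5.7) + 1×L_1(5.7)
P(5.7) = 7.325000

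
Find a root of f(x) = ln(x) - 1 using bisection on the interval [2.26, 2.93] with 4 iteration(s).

f(x) = ln(x) - 1
Initial interval: [2.26, 2.93]

Iteration 1:
  c_1 = (2.260000 + 2.930000)/2 = 2.595000
  f(c_1) = f(2.595000) = -0.046413
  f(a) × f(c) ≥ 0, new interval: [2.595000, 2.930000]
Iteration 2:
  c_2 = (2.595000 + 2.930000)/2 = 2.762500
  f(c_2) = f(2.762500) = 0.016136
  f(a) × f(c) < 0, new interval: [2.595000, 2.762500]
Iteration 3:
  c_3 = (2.595000 + 2.762500)/2 = 2.678750
  f(c_3) = f(2.678750) = -0.014650
  f(a) × f(c) ≥ 0, new interval: [2.678750, 2.762500]
Iteration 4:
  c_4 = (2.678750 + 2.762500)/2 = 2.720625
  f(c_4) = f(2.720625) = 0.000862
  f(a) × f(c) < 0, new interval: [2.678750, 2.720625]

After 4 iteration(s), the approximation is c_4 = 2.720625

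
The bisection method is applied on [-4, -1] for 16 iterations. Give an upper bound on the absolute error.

Bisection error bound: |error| ≤ (b-a)/2^n
|error| ≤ (-1 - (-4))/2^16 = 3/2^16
|error| ≤ 0.0000457764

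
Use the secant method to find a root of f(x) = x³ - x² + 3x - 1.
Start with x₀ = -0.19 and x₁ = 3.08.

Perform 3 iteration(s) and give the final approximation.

f(x) = x³ - x² + 3x - 1
x₀ = -0.19, x₁ = 3.08

Secant formula: x_{n+1} = x_n - f(x_n)(x_n - x_{n-1})/(f(x_n) - f(x_{n-1}))

Iteration 1:
  f(-0.190000) = -1.612959
  f(3.080000) = 27.971712
  x_2 = 3.080000 - 27.971712×(3.080000 - (-0.190000))/(27.971712 - (-1.612959))
       = -0.011719
Iteration 2:
  f(3.080000) = 27.971712
  f(-0.011719) = -1.035297
  x_3 = -0.011719 - (-1.035297)×(-0.011719 - 3.080000)/(-1.035297 - 27.971712)
       = 0.098628
Iteration 3:
  f(-0.011719) = -1.035297
  f(0.098628) = -0.712884
  x_4 = 0.098628 - (-0.712884)×(0.098628 - (-0.011719))/(-0.712884 - (-1.035297))
       = 0.342616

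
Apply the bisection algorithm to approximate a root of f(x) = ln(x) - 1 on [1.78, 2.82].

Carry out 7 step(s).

f(x) = ln(x) - 1
Initial interval: [1.78, 2.82]

Iteration 1:
  c_1 = (1.780000 + 2.820000)/2 = 2.300000
  f(c_1) = f(2.300000) = -0.167091
  f(a) × f(c) ≥ 0, new interval: [2.300000, 2.820000]
Iteration 2:
  c_2 = (2.300000 + 2.820000)/2 = 2.560000
  f(c_2) = f(2.560000) = -0.059993
  f(a) × f(c) ≥ 0, new interval: [2.560000, 2.820000]
Iteration 3:
  c_3 = (2.560000 + 2.820000)/2 = 2.690000
  f(c_3) = f(2.690000) = -0.010459
  f(a) × f(c) ≥ 0, new interval: [2.690000, 2.820000]
Iteration 4:
  c_4 = (2.690000 + 2.820000)/2 = 2.755000
  f(c_4) = f(2.755000) = 0.013417
  f(a) × f(c) < 0, new interval: [2.690000, 2.755000]
Iteration 5:
  c_5 = (2.690000 + 2.755000)/2 = 2.722500
  f(c_5) = f(2.722500) = 0.001551
  f(a) × f(c) < 0, new interval: [2.690000, 2.722500]
Iteration 6:
  c_6 = (2.690000 + 2.722500)/2 = 2.706250
  f(c_6) = f(2.706250) = -0.004436
  f(a) × f(c) ≥ 0, new interval: [2.706250, 2.722500]
Iteration 7:
  c_7 = (2.706250 + 2.722500)/2 = 2.714375
  f(c_7) = f(2.714375) = -0.001438
  f(a) × f(c) ≥ 0, new interval: [2.714375, 2.722500]

After 7 iteration(s), the approximation is c_7 = 2.714375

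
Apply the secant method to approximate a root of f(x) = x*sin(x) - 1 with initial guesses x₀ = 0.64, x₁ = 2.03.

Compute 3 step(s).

f(x) = x*sin(x) - 1
x₀ = 0.64, x₁ = 2.03

Secant formula: x_{n+1} = x_n - f(x_n)(x_n - x_{n-1})/(f(x_n) - f(x_{n-1}))

Iteration 1:
  f(0.640000) = -0.617795
  f(2.030000) = 0.819704
  x_2 = 2.030000 - 0.819704×(2.030000 - 0.640000)/(0.819704 - (-0.617795))
       = 1.237381
Iteration 2:
  f(2.030000) = 0.819704
  f(1.237381) = 0.169239
  x_3 = 1.237381 - 0.169239×(1.237381 - 2.030000)/(0.169239 - 0.819704)
       = 1.031156
Iteration 3:
  f(1.237381) = 0.169239
  f(1.031156) = -0.115377
  x_4 = 1.031156 - (-0.115377)×(1.031156 - 1.237381)/(-0.115377 - 0.169239)
       = 1.114756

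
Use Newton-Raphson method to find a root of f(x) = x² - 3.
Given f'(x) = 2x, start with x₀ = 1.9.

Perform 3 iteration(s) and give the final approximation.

f(x) = x² - 3
f'(x) = 2x
x₀ = 1.9

Newton-Raphson formula: x_{n+1} = x_n - f(x_n)/f'(x_n)

Iteration 1:
  f(1.900000) = 0.610000
  f'(1.900000) = 3.800000
  x_1 = 1.900000 - 0.610000/3.800000 = 1.739474
Iteration 2:
  f(1.739474) = 0.025769
  f'(1.739474) = 3.478947
  x_2 = 1.739474 - 0.025769/3.478947 = 1.732067
Iteration 3:
  f(1.732067) = 0.000055
  f'(1.732067) = 3.464133
  x_3 = 1.732067 - 0.000055/3.464133 = 1.732051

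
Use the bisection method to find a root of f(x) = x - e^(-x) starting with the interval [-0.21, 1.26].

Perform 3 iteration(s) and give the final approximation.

f(x) = x - e^(-x)
Initial interval: [-0.21, 1.26]

Iteration 1:
  c_1 = (-0.210000 + 1.260000)/2 = 0.525000
  f(c_1) = f(0.525000) = -0.066555
  f(a) × f(c) ≥ 0, new interval: [0.525000, 1.260000]
Iteration 2:
  c_2 = (0.525000 + 1.260000)/2 = 0.892500
  f(c_2) = f(0.892500) = 0.482870
  f(a) × f(c) < 0, new interval: [0.525000, 0.892500]
Iteration 3:
  c_3 = (0.525000 + 0.892500)/2 = 0.708750
  f(c_3) = f(0.708750) = 0.216491
  f(a) × f(c) < 0, new interval: [0.525000, 0.708750]

After 3 iteration(s), the approximation is c_3 = 0.708750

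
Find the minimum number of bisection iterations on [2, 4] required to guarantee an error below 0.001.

We need (b-a)/2^n ≤ 0.001
(4 - 2)/2^n ≤ 0.001
2/2^n ≤ 0.001
2^n ≥ 2000
n ≥ log₂(2000) = 10.97
n ≥ 11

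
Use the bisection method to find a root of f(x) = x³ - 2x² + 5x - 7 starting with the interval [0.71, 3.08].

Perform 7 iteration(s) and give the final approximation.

f(x) = x³ - 2x² + 5x - 7
Initial interval: [0.71, 3.08]

Iteration 1:
  c_1 = (0.710000 + 3.080000)/2 = 1.895000
  f(c_1) = f(1.895000) = 2.097942
  f(a) × f(c) < 0, new interval: [0.710000, 1.895000]
Iteration 2:
  c_2 = (0.710000 + 1.895000)/2 = 1.302500
  f(c_2) = f(1.302500) = -1.670813
  f(a) × f(c) ≥ 0, new interval: [1.302500, 1.895000]
Iteration 3:
  c_3 = (1.302500 + 1.895000)/2 = 1.598750
  f(c_3) = f(1.598750) = -0.031846
  f(a) × f(c) ≥ 0, new interval: [1.598750, 1.895000]
Iteration 4:
  c_4 = (1.598750 + 1.895000)/2 = 1.746875
  f(c_4) = f(1.746875) = 0.961946
  f(a) × f(c) < 0, new interval: [1.598750, 1.746875]
Iteration 5:
  c_5 = (1.598750 + 1.746875)/2 = 1.672813
  f(c_5) = f(1.672813) = 0.448493
  f(a) × f(c) < 0, new interval: [1.598750, 1.672813]
Iteration 6:
  c_6 = (1.598750 + 1.672813)/2 = 1.635781
  f(c_6) = f(1.635781) = 0.204337
  f(a) × f(c) < 0, new interval: [1.598750, 1.635781]
Iteration 7:
  c_7 = (1.598750 + 1.635781)/2 = 1.617266
  f(c_7) = f(1.617266) = 0.085268
  f(a) × f(c) < 0, new interval: [1.598750, 1.617266]

After 7 iteration(s), the approximation is c_7 = 1.617266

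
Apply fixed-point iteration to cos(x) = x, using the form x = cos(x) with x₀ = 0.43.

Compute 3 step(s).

Equation: cos(x) = x
Fixed-point form: x = cos(x)
x₀ = 0.43

x_1 = g(0.430000) = 0.908966
x_2 = g(0.908966) = 0.614562
x_3 = g(0.614562) = 0.817026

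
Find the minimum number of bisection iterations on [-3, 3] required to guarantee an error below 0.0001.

We need (b-a)/2^n ≤ 0.0001
(3 - (-3))/2^n ≤ 0.0001
6/2^n ≤ 0.0001
2^n ≥ 60000
n ≥ log₂(60000) = 15.87
n ≥ 16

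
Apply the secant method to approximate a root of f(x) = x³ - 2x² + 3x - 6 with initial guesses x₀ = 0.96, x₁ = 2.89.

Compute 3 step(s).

f(x) = x³ - 2x² + 3x - 6
x₀ = 0.96, x₁ = 2.89

Secant formula: x_{n+1} = x_n - f(x_n)(x_n - x_{n-1})/(f(x_n) - f(x_{n-1}))

Iteration 1:
  f(0.960000) = -4.078464
  f(2.890000) = 10.103369
  x_2 = 2.890000 - 10.103369×(2.890000 - 0.960000)/(10.103369 - (-4.078464))
       = 1.515037
Iteration 2:
  f(2.890000) = 10.103369
  f(1.515037) = -2.568044
  x_3 = 1.515037 - (-2.568044)×(1.515037 - 2.890000)/(-2.568044 - 10.103369)
       = 1.793693
Iteration 3:
  f(1.515037) = -2.568044
  f(1.793693) = -1.282681
  x_4 = 1.793693 - (-1.282681)×(1.793693 - 1.515037)/(-1.282681 - (-2.568044))
       = 2.071767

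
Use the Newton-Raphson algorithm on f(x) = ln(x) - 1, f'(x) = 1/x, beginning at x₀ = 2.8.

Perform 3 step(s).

f(x) = ln(x) - 1
f'(x) = 1/x
x₀ = 2.8

Newton-Raphson formula: x_{n+1} = x_n - f(x_n)/f'(x_n)

Iteration 1:
  f(2.800000) = 0.029619
  f'(2.800000) = 0.357143
  x_1 = 2.800000 - 0.029619/0.357143 = 2.717066
Iteration 2:
  f(2.717066) = -0.000448
  f'(2.717066) = 0.368044
  x_2 = 2.717066 - (-0.000448)/0.368044 = 2.718282
Iteration 3:
  f(2.718282) = 0.000000
  f'(2.718282) = 0.367879
  x_3 = 2.718282 - 0.000000/0.367879 = 2.718282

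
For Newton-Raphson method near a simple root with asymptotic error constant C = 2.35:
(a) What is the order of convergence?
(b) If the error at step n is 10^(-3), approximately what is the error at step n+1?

(a) Newton-Raphson has quadratic (order 2) convergence near simple roots.
    This means |e_{n+1}| ≈ C|e_n|².

(b) With |e_n| = 10^(-3) and C = 2.35:
    |e_{n+1}| ≈ 2.35 × (10^(-3))² = 2.35 × 10^(-6)

(a) 2 (quadratic); (b) |e_{n+1}| ≈ 2.350e-06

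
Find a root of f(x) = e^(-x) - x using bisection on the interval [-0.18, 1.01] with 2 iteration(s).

f(x) = e^(-x) - x
Initial interval: [-0.18, 1.01]

Iteration 1:
  c_1 = (-0.180000 + 1.010000)/2 = 0.415000
  f(c_1) = f(0.415000) = 0.245340
  f(a) × f(c) ≥ 0, new interval: [0.415000, 1.010000]
Iteration 2:
  c_2 = (0.415000 + 1.010000)/2 = 0.712500
  f(c_2) = f(0.712500) = -0.222083
  f(a) × f(c) < 0, new interval: [0.415000, 0.712500]

After 2 iteration(s), the approximation is c_2 = 0.712500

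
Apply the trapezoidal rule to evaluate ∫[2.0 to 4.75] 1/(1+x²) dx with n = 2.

f(x) = 1/(1+x²)
a = 2.0, b = 4.75, n = 2
h = (b - a)/n = 1.375000

Trapezoidal rule: (h/2)[f(x₀) + 2f(x₁) + 2f(x₂) + ... + f(xₙ)]

x_0 = 2.0000, f(x_0) = 0.200000, coefficient = 1
x_1 = 3.3750, f(x_1) = 0.080706, coefficient = 2
x_2 = 4.7500, f(x_2) = 0.042440, coefficient = 1

I ≈ (1.375000/2) × 0.403853 = 0.277649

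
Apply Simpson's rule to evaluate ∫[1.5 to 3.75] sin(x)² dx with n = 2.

f(x) = sin(x)²
a = 1.5, b = 3.75, n = 2
h = (b - a)/n = 1.125000

Simpson's rule: (h/3)[f(x₀) + 4f(x₁) + 2f(x₂) + ... + f(xₙ)]

x_0 = 1.5000, f(x_0) = 0.994996, coefficient = 1
x_1 = 2.6250, f(x_1) = 0.243957, coefficient = 4
x_2 = 3.7500, f(x_2) = 0.326682, coefficient = 1

I ≈ (1.125000/3) × 2.297508 = 0.861565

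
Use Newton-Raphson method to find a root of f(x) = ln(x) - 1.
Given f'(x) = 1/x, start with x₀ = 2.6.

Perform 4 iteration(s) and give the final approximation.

f(x) = ln(x) - 1
f'(x) = 1/x
x₀ = 2.6

Newton-Raphson formula: x_{n+1} = x_n - f(x_n)/f'(x_n)

Iteration 1:
  f(2.600000) = -0.044489
  f'(2.600000) = 0.384615
  x_1 = 2.600000 - (-0.044489)/0.384615 = 2.715670
Iteration 2:
  f(2.715670) = -0.000961
  f'(2.715670) = 0.368233
  x_2 = 2.715670 - (-0.000961)/0.368233 = 2.718281
Iteration 3:
  f(2.718281) = 0.000000
  f'(2.718281) = 0.367880
  x_3 = 2.718281 - 0.000000/0.367880 = 2.718282
Iteration 4:
  f(2.718282) = 0.000000
  f'(2.718282) = 0.367879
  x_4 = 2.718282 - 0.000000/0.367879 = 2.718282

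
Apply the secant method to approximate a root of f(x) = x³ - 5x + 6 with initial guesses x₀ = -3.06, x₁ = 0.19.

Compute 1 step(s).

f(x) = x³ - 5x + 6
x₀ = -3.06, x₁ = 0.19

Secant formula: x_{n+1} = x_n - f(x_n)(x_n - x_{n-1})/(f(x_n) - f(x_{n-1}))

Iteration 1:
  f(-3.060000) = -7.352616
  f(0.190000) = 5.056859
  x_2 = 0.190000 - 5.056859×(0.190000 - (-3.060000))/(5.056859 - (-7.352616))
       = -1.134374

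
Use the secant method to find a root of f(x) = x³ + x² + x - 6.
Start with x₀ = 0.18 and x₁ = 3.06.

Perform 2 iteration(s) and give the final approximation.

f(x) = x³ + x² + x - 6
x₀ = 0.18, x₁ = 3.06

Secant formula: x_{n+1} = x_n - f(x_n)(x_n - x_{n-1})/(f(x_n) - f(x_{n-1}))

Iteration 1:
  f(0.180000) = -5.781768
  f(3.060000) = 35.076216
  x_2 = 3.060000 - 35.076216×(3.060000 - 0.180000)/(35.076216 - (-5.781768))
       = 0.587546
Iteration 2:
  f(3.060000) = 35.076216
  f(0.587546) = -4.864418
  x_3 = 0.587546 - (-4.864418)×(0.587546 - 3.060000)/(-4.864418 - 35.076216)
       = 0.888669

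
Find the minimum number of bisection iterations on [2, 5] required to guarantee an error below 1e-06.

We need (b-a)/2^n ≤ 1e-06
(5 - 2)/2^n ≤ 1e-06
3/2^n ≤ 1e-06
2^n ≥ 3000000
n ≥ log₂(3000000) = 21.52
n ≥ 22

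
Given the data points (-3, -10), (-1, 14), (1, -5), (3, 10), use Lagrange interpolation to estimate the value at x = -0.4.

Lagrange interpolation formula:
P(x) = Σ yᵢ × Lᵢ(x)
where Lᵢ(x) = Π_{j≠i} (x - xⱼ)/(xᵢ - xⱼ)

L_0(-0.4) = (-0.4 - (-1))/(-3 - (-1)) × (-0.4 - 1)/(-3 - 1) × (-0.4 - 3)/(-3 - 3) = -0.059500
L_1(-0.4) = (-0.4 - (-3))/(-1 - (-3)) × (-0.4 - 1)/(-1 - 1) × (-0.4 - 3)/(-1 - 3) = 0.773500
L_2(-0.4) = (-0.4 - (-3))/(1 - (-3)) × (-0.4 - (-1))/(1 - (-1)) × (-0.4 - 3)/(1 - 3) = 0.331500
L_3(-0.4) = (-0.4 - (-3))/(3 - (-3)) × (-0.4 - (-1))/(3 - (-1)) × (-0.4 - 1)/(3 - 1) = -0.045500

P(-0.4) = (-10)×L_0(-0.4) + 14×L_1(-0.4) + (-5)×L_2(-0.4) + 10×L_3(-0.4)
P(-0.4) = 9.311500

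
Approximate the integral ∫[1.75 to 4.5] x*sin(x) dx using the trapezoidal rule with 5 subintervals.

f(x) = x*sin(x)
a = 1.75, b = 4.5, n = 5
h = (b - a)/n = 0.550000

Trapezoidal rule: (h/2)[f(x₀) + 2f(x₁) + 2f(x₂) + ... + f(xₙ)]

x_0 = 1.7500, f(x_0) = 1.721975, coefficient = 1
x_1 = 2.3000, f(x_1) = 1.715122, coefficient = 2
x_2 = 2.8500, f(x_2) = 0.819312, coefficient = 2
x_3 = 3.4000, f(x_3) = -0.868840, coefficient = 2
x_4 = 3.9500, f(x_4) = -2.856593, coefficient = 2
x_5 = 4.5000, f(x_5) = -4.398886, coefficient = 1

I ≈ (0.550000/2) × -5.058907 = -1.391199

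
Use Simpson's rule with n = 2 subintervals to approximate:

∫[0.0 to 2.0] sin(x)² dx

f(x) = sin(x)²
a = 0.0, b = 2.0, n = 2
h = (b - a)/n = 1.000000

Simpson's rule: (h/3)[f(x₀) + 4f(x₁) + 2f(x₂) + ... + f(xₙ)]

x_0 = 0.0000, f(x_0) = 0.000000, coefficient = 1
x_1 = 1.0000, f(x_1) = 0.708073, coefficient = 4
x_2 = 2.0000, f(x_2) = 0.826822, coefficient = 1

I ≈ (1.000000/3) × 3.659115 = 1.219705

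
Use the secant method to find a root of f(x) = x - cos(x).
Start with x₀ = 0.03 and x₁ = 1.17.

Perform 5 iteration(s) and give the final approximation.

f(x) = x - cos(x)
x₀ = 0.03, x₁ = 1.17

Secant formula: x_{n+1} = x_n - f(x_n)(x_n - x_{n-1})/(f(x_n) - f(x_{n-1}))

Iteration 1:
  f(0.030000) = -0.969550
  f(1.170000) = 0.779848
  x_2 = 1.170000 - 0.779848×(1.170000 - 0.030000)/(0.779848 - (-0.969550))
       = 0.661810
Iteration 2:
  f(1.170000) = 0.779848
  f(0.661810) = -0.127072
  x_3 = 0.661810 - (-0.127072)×(0.661810 - 1.170000)/(-0.127072 - 0.779848)
       = 0.733014
Iteration 3:
  f(0.661810) = -0.127072
  f(0.733014) = -0.010147
  x_4 = 0.733014 - (-0.010147)×(0.733014 - 0.661810)/(-0.010147 - (-0.127072))
       = 0.739193
Iteration 4:
  f(0.733014) = -0.010147
  f(0.739193) = 0.000181
  x_5 = 0.739193 - 0.000181×(0.739193 - 0.733014)/(0.000181 - (-0.010147))
       = 0.739085
Iteration 5:
  f(0.739193) = 0.000181
  f(0.739085) = 0.000000
  x_6 = 0.739085 - 0.000000×(0.739085 - 0.739193)/(0.000000 - 0.000181)
       = 0.739085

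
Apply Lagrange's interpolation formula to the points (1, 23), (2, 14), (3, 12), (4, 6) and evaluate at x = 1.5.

Lagrange interpolation formula:
P(x) = Σ yᵢ × Lᵢ(x)
where Lᵢ(x) = Π_{j≠i} (x - xⱼ)/(xᵢ - xⱼ)

L_0(1.5) = (1.5 - 2)/(1 - 2) × (1.5 - 3)/(1 - 3) × (1.5 - 4)/(1 - 4) = 0.312500
L_1(1.5) = (1.5 - 1)/(2 - 1) × (1.5 - 3)/(2 - 3) × (1.5 - 4)/(2 - 4) = 0.937500
L_2(1.5) = (1.5 - 1)/(3 - 1) × (1.5 - 2)/(3 - 2) × (1.5 - 4)/(3 - 4) = -0.312500
L_3(1.5) = (1.5 - 1)/(4 - 1) × (1.5 - 2)/(4 - 2) × (1.5 - 3)/(4 - 3) = 0.062500

P(1.5) = 23×L_0(1.5) + 14×L_1(1.5) + 12×L_2(1.5) + 6×L_3(1.5)
P(1.5) = 16.937500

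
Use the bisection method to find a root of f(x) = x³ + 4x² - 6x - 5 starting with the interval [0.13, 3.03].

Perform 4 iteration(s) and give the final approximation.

f(x) = x³ + 4x² - 6x - 5
Initial interval: [0.13, 3.03]

Iteration 1:
  c_1 = (0.130000 + 3.030000)/2 = 1.580000
  f(c_1) = f(1.580000) = -0.550088
  f(a) × f(c) ≥ 0, new interval: [1.580000, 3.030000]
Iteration 2:
  c_2 = (1.580000 + 3.030000)/2 = 2.305000
  f(c_2) = f(2.305000) = 14.668623
  f(a) × f(c) < 0, new interval: [1.580000, 2.305000]
Iteration 3:
  c_3 = (1.580000 + 2.305000)/2 = 1.942500
  f(c_3) = f(1.942500) = 5.767872
  f(a) × f(c) < 0, new interval: [1.580000, 1.942500]
Iteration 4:
  c_4 = (1.580000 + 1.942500)/2 = 1.761250
  f(c_4) = f(1.761250) = 2.303907
  f(a) × f(c) < 0, new interval: [1.580000, 1.761250]

After 4 iteration(s), the approximation is c_4 = 1.761250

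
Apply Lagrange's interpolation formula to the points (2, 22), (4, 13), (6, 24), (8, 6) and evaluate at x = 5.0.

Lagrange interpolation formula:
P(x) = Σ yᵢ × Lᵢ(x)
where Lᵢ(x) = Π_{j≠i} (x - xⱼ)/(xᵢ - xⱼ)

L_0(5.0) = (5.0 - 4)/(2 - 4) × (5.0 - 6)/(2 - 6) × (5.0 - 8)/(2 - 8) = -0.062500
L_1(5.0) = (5.0 - 2)/(4 - 2) × (5.0 - 6)/(4 - 6) × (5.0 - 8)/(4 - 8) = 0.562500
L_2(5.0) = (5.0 - 2)/(6 - 2) × (5.0 - 4)/(6 - 4) × (5.0 - 8)/(6 - 8) = 0.562500
L_3(5.0) = (5.0 - 2)/(8 - 2) × (5.0 - 4)/(8 - 4) × (5.0 - 6)/(8 - 6) = -0.062500

P(5.0) = 22×L_0(5.0) + 13×L_1(5.0) + 24×L_2(5.0) + 6×L_3(5.0)
P(5.0) = 19.062500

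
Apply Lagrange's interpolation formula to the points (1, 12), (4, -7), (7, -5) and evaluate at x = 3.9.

Lagrange interpolation formula:
P(x) = Σ yᵢ × Lᵢ(x)
where Lᵢ(x) = Π_{j≠i} (x - xⱼ)/(xᵢ - xⱼ)

L_0(3.9) = (3.9 - 4)/(1 - 4) × (3.9 - 7)/(1 - 7) = 0.017222
L_1(3.9) = (3.9 - 1)/(4 - 1) × (3.9 - 7)/(4 - 7) = 0.998889
L_2(3.9) = (3.9 - 1)/(7 - 1) × (3.9 - 4)/(7 - 4) = -0.016111

P(3.9) = 12×L_0(3.9) + (-7)×L_1(3.9) + (-5)×L_2(3.9)
P(3.9) = -6.705000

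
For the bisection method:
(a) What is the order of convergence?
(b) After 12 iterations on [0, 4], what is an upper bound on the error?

(a) Bisection has linear (order 1) convergence; the error is halved each step.

(b) Error bound = (b-a)/2^n = (4 - 0)/2^{12}
    = 4/2^{12}

(a) 1 (linear); (b) error ≤ 9.77e-04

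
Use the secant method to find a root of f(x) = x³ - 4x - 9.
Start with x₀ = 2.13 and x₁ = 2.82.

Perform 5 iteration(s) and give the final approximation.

f(x) = x³ - 4x - 9
x₀ = 2.13, x₁ = 2.82

Secant formula: x_{n+1} = x_n - f(x_n)(x_n - x_{n-1})/(f(x_n) - f(x_{n-1}))

Iteration 1:
  f(2.130000) = -7.856403
  f(2.820000) = 2.145768
  x_2 = 2.820000 - 2.145768×(2.820000 - 2.130000)/(2.145768 - (-7.856403))
       = 2.671974
Iteration 2:
  f(2.820000) = 2.145768
  f(2.671974) = -0.611482
  x_3 = 2.671974 - (-0.611482)×(2.671974 - 2.820000)/(-0.611482 - 2.145768)
       = 2.704802
Iteration 3:
  f(2.671974) = -0.611482
  f(2.704802) = -0.030998
  x_4 = 2.704802 - (-0.030998)×(2.704802 - 2.671974)/(-0.030998 - (-0.611482))
       = 2.706555
Iteration 4:
  f(2.704802) = -0.030998
  f(2.706555) = 0.000490
  x_5 = 2.706555 - 0.000490×(2.706555 - 2.704802)/(0.000490 - (-0.030998))
       = 2.706528
Iteration 5:
  f(2.706555) = 0.000490
  f(2.706528) = 0.000000
  x_6 = 2.706528 - 0.000000×(2.706528 - 2.706555)/(0.000000 - 0.000490)
       = 2.706528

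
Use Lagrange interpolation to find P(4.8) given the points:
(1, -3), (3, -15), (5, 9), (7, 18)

Lagrange interpolation formula:
P(x) = Σ yᵢ × Lᵢ(x)
where Lᵢ(x) = Π_{j≠i} (x - xⱼ)/(xᵢ - xⱼ)

L_0(4.8) = (4.8 - 3)/(1 - 3) × (4.8 - 5)/(1 - 5) × (4.8 - 7)/(1 - 7) = -0.016500
L_1(4.8) = (4.8 - 1)/(3 - 1) × (4.8 - 5)/(3 - 5) × (4.8 - 7)/(3 - 7) = 0.104500
L_2(4.8) = (4.8 - 1)/(5 - 1) × (4.8 - 3)/(5 - 3) × (4.8 - 7)/(5 - 7) = 0.940500
L_3(4.8) = (4.8 - 1)/(7 - 1) × (4.8 - 3)/(7 - 3) × (4.8 - 5)/(7 - 5) = -0.028500

P(4.8) = (-3)×L_0(4.8) + (-15)×L_1(4.8) + 9×L_2(4.8) + 18×L_3(4.8)
P(4.8) = 6.433500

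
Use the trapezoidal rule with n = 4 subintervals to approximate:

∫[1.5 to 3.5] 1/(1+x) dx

f(x) = 1/(1+x)
a = 1.5, b = 3.5, n = 4
h = (b - a)/n = 0.500000

Trapezoidal rule: (h/2)[f(x₀) + 2f(x₁) + 2f(x₂) + ... + f(xₙ)]

x_0 = 1.5000, f(x_0) = 0.400000, coefficient = 1
x_1 = 2.0000, f(x_1) = 0.333333, coefficient = 2
x_2 = 2.5000, f(x_2) = 0.285714, coefficient = 2
x_3 = 3.0000, f(x_3) = 0.250000, coefficient = 2
x_4 = 3.5000, f(x_4) = 0.222222, coefficient = 1

I ≈ (0.500000/2) × 2.360317 = 0.590079
Exact value: 0.587787
Error: 0.002293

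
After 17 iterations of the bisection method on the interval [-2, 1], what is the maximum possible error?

Bisection error bound: |error| ≤ (b-a)/2^n
|error| ≤ (1 - (-2))/2^17 = 3/2^17
|error| ≤ 0.0000228882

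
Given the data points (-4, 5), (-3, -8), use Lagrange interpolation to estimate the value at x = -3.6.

Lagrange interpolation formula:
P(x) = Σ yᵢ × Lᵢ(x)
where Lᵢ(x) = Π_{j≠i} (x - xⱼ)/(xᵢ - xⱼ)

L_0(-3.6) = (-3.6 - (-3))/(-4 - (-3)) = 0.600000
L_1(-3.6) = (-3.6 - (-4))/(-3 - (-4)) = 0.400000

P(-3.6) = 5×L_0(-3.6) + (-8)×L_1(-3.6)
P(-3.6) = -0.200000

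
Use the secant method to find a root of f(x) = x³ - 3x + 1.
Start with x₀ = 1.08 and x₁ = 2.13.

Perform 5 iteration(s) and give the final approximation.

f(x) = x³ - 3x + 1
x₀ = 1.08, x₁ = 2.13

Secant formula: x_{n+1} = x_n - f(x_n)(x_n - x_{n-1})/(f(x_n) - f(x_{n-1}))

Iteration 1:
  f(1.080000) = -0.980288
  f(2.130000) = 4.273597
  x_2 = 2.130000 - 4.273597×(2.130000 - 1.080000)/(4.273597 - (-0.980288))
       = 1.275913
Iteration 2:
  f(2.130000) = 4.273597
  f(1.275913) = -0.750612
  x_3 = 1.275913 - (-0.750612)×(1.275913 - 2.130000)/(-0.750612 - 4.273597)
       = 1.403512
Iteration 3:
  f(1.275913) = -0.750612
  f(1.403512) = -0.445832
  x_4 = 1.403512 - (-0.445832)×(1.403512 - 1.275913)/(-0.445832 - (-0.750612))
       = 1.590166
Iteration 4:
  f(1.403512) = -0.445832
  f(1.590166) = 0.250439
  x_5 = 1.590166 - 0.250439×(1.590166 - 1.403512)/(0.250439 - (-0.445832))
       = 1.523029
Iteration 5:
  f(1.590166) = 0.250439
  f(1.523029) = -0.036242
  x_6 = 1.523029 - (-0.036242)×(1.523029 - 1.590166)/(-0.036242 - 0.250439)
       = 1.531517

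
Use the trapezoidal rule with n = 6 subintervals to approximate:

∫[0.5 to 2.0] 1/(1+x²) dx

f(x) = 1/(1+x²)
a = 0.5, b = 2.0, n = 6
h = (b - a)/n = 0.250000

Trapezoidal rule: (h/2)[f(x₀) + 2f(x₁) + 2f(x₂) + ... + f(xₙ)]

x_0 = 0.5000, f(x_0) = 0.800000, coefficient = 1
x_1 = 0.7500, f(x_1) = 0.640000, coefficient = 2
x_2 = 1.0000, f(x_2) = 0.500000, coefficient = 2
x_3 = 1.2500, f(x_3) = 0.390244, coefficient = 2
x_4 = 1.5000, f(x_4) = 0.307692, coefficient = 2
x_5 = 1.7500, f(x_5) = 0.246154, coefficient = 2
x_6 = 2.0000, f(x_6) = 0.200000, coefficient = 1

I ≈ (0.250000/2) × 5.168180 = 0.646023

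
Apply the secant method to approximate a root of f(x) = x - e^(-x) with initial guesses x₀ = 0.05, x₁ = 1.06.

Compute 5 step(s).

f(x) = x - e^(-x)
x₀ = 0.05, x₁ = 1.06

Secant formula: x_{n+1} = x_n - f(x_n)(x_n - x_{n-1})/(f(x_n) - f(x_{n-1}))

Iteration 1:
  f(0.050000) = -0.901229
  f(1.060000) = 0.713544
  x_2 = 1.060000 - 0.713544×(1.060000 - 0.050000)/(0.713544 - (-0.901229))
       = 0.613696
Iteration 2:
  f(1.060000) = 0.713544
  f(0.613696) = 0.072350
  x_3 = 0.613696 - 0.072350×(0.613696 - 1.060000)/(0.072350 - 0.713544)
       = 0.563337
Iteration 3:
  f(0.613696) = 0.072350
  f(0.563337) = -0.005969
  x_4 = 0.563337 - (-0.005969)×(0.563337 - 0.613696)/(-0.005969 - 0.072350)
       = 0.567175
Iteration 4:
  f(0.563337) = -0.005969
  f(0.567175) = 0.000050
  x_5 = 0.567175 - 0.000050×(0.567175 - 0.563337)/(0.000050 - (-0.005969))
       = 0.567143
Iteration 5:
  f(0.567175) = 0.000050
  f(0.567143) = 0.000000
  x_6 = 0.567143 - 0.000000×(0.567143 - 0.567175)/(0.000000 - 0.000050)
       = 0.567143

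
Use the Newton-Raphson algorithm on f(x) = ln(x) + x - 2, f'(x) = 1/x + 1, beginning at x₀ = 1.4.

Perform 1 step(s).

f(x) = ln(x) + x - 2
f'(x) = 1/x + 1
x₀ = 1.4

Newton-Raphson formula: x_{n+1} = x_n - f(x_n)/f'(x_n)

Iteration 1:
  f(1.400000) = -0.263528
  f'(1.400000) = 1.714286
  x_1 = 1.400000 - (-0.263528)/1.714286 = 1.553725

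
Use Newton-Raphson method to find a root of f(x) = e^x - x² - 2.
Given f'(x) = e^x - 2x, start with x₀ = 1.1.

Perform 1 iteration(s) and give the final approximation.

f(x) = e^x - x² - 2
f'(x) = e^x - 2x
x₀ = 1.1

Newton-Raphson formula: x_{n+1} = x_n - f(x_n)/f'(x_n)

Iteration 1:
  f(1.100000) = -0.205834
  f'(1.100000) = 0.804166
  x_1 = 1.100000 - (-0.205834)/0.804166 = 1.355960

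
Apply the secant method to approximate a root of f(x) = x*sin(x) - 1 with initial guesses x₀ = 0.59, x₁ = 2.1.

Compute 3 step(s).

f(x) = x*sin(x) - 1
x₀ = 0.59, x₁ = 2.1

Secant formula: x_{n+1} = x_n - f(x_n)(x_n - x_{n-1})/(f(x_n) - f(x_{n-1}))

Iteration 1:
  f(0.590000) = -0.671747
  f(2.100000) = 0.812740
  x_2 = 2.100000 - 0.812740×(2.100000 - 0.590000)/(0.812740 - (-0.671747))
       = 1.273292
Iteration 2:
  f(2.100000) = 0.812740
  f(1.273292) = 0.217358
  x_3 = 1.273292 - 0.217358×(1.273292 - 2.100000)/(0.217358 - 0.812740)
       = 0.971484
Iteration 3:
  f(1.273292) = 0.217358
  f(0.971484) = -0.197823
  x_4 = 0.971484 - (-0.197823)×(0.971484 - 1.273292)/(-0.197823 - 0.217358)
       = 1.115288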